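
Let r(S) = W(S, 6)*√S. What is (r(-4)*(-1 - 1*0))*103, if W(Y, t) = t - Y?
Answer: -2060*I ≈ -2060.0*I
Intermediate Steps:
r(S) = √S*(6 - S) (r(S) = (6 - S)*√S = √S*(6 - S))
(r(-4)*(-1 - 1*0))*103 = ((√(-4)*(6 - 1*(-4)))*(-1 - 1*0))*103 = (((2*I)*(6 + 4))*(-1 + 0))*103 = (((2*I)*10)*(-1))*103 = ((20*I)*(-1))*103 = -20*I*103 = -2060*I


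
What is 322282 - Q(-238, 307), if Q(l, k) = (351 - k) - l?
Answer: 322000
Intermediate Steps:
Q(l, k) = 351 - k - l
322282 - Q(-238, 307) = 322282 - (351 - 1*307 - 1*(-238)) = 322282 - (351 - 307 + 238) = 322282 - 1*282 = 322282 - 282 = 322000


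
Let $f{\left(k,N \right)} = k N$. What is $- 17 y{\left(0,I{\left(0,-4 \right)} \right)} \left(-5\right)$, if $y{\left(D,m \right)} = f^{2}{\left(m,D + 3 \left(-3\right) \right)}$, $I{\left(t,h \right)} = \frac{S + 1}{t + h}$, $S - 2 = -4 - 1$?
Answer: $\frac{6885}{4} \approx 1721.3$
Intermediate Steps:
$S = -3$ ($S = 2 - 5 = -3$)
$I{\left(t,h \right)} = - \frac{2}{h + t}$ ($I{\left(t,h \right)} = \frac{-3 + 1}{t + h} = - \frac{2}{h + t}$)
$f{\left(k,N \right)} = N k$
$y{\left(D,m \right)} = m^{2} \left(-9 + D\right)^{2}$ ($y{\left(D,m \right)} = \left(\left(D + 3 \left(-3\right)\right) m\right)^{2} = \left(\left(D - 9\right) m\right)^{2} = \left(\left(-9 + D\right) m\right)^{2} = \left(m \left(-9 + D\right)\right)^{2} = m^{2} \left(-9 + D\right)^{2}$)
$- 17 y{\left(0,I{\left(0,-4 \right)} \right)} \left(-5\right) = - 17 \left(- \frac{2}{-4 + 0}\right)^{2} \left(-9 + 0\right)^{2} \left(-5\right) = - 17 \left(- \frac{2}{-4}\right)^{2} \left(-9\right)^{2} \left(-5\right) = - 17 \left(\left(-2\right) \left(- \frac{1}{4}\right)\right)^{2} \cdot 81 \left(-5\right) = - 17 \left(\frac{1}{2}\right)^{2} \cdot 81 \left(-5\right) = - 17 \cdot \frac{1}{4} \cdot 81 \left(-5\right) = \left(-17\right) \frac{81}{4} \left(-5\right) = \left(- \frac{1377}{4}\right) \left(-5\right) = \frac{6885}{4}$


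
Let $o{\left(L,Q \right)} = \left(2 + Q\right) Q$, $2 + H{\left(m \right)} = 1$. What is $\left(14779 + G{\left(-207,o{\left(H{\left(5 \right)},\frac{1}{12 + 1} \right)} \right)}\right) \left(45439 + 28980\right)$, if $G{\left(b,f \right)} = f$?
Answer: $\frac{185874699082}{169} \approx 1.0998 \cdot 10^{9}$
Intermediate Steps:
$H{\left(m \right)} = -1$ ($H{\left(m \right)} = -2 + 1 = -1$)
$o{\left(L,Q \right)} = Q \left(2 + Q\right)$
$\left(14779 + G{\left(-207,o{\left(H{\left(5 \right)},\frac{1}{12 + 1} \right)} \right)}\right) \left(45439 + 28980\right) = \left(14779 + \frac{2 + \frac{1}{12 + 1}}{12 + 1}\right) \left(45439 + 28980\right) = \left(14779 + \frac{2 + \frac{1}{13}}{13}\right) 74419 = \left(14779 + \frac{1}{13} \cdot \frac{27}{13}\right) 74419 = \left(14779 + \frac{27}{169}\right) 74419 = \frac{2497678}{169} \cdot 74419 = \frac{185874699082}{169}$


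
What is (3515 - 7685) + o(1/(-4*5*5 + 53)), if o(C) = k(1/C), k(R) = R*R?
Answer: -1961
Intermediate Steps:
k(R) = R**2
o(C) = C**(-2) (o(C) = (1/C)**2 = C**(-2))
(3515 - 7685) + o(1/(-4*5*5 + 53)) = (3515 - 7685) + (1/(-4*5*5 + 53))**(-2) = -4170 + (1/(-20*5 + 53))**(-2) = -4170 + (1/(-100 + 53))**(-2) = -4170 + (1/(-47))**(-2) = -4170 + (-1/47)**(-2) = -4170 + 2209 = -1961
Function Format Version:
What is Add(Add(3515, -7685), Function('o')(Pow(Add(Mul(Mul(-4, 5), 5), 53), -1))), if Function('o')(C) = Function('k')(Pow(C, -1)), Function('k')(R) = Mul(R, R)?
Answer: -1961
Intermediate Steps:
Function('k')(R) = Pow(R, 2)
Function('o')(C) = Pow(C, -2) (Function('o')(C) = Pow(Pow(C, -1), 2) = Pow(C, -2))
Add(Add(3515, -7685), Function('o')(Pow(Add(Mul(Mul(-4, 5), 5), 53), -1))) = Add(Add(3515, -7685), Pow(Pow(Add(Mul(Mul(-4, 5), 5), 53), -1), -2)) = Add(-4170, Pow(Pow(Add(Mul(-20, 5), 53), -1), -2)) = Add(-4170, Pow(Pow(Add(-100, 53), -1), -2)) = Add(-4170, Pow(Pow(-47, -1), -2)) = Add(-4170, Pow(Rational(-1, 47), -2)) = Add(-4170, 2209) = -1961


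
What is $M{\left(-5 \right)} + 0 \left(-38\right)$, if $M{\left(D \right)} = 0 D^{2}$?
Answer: $0$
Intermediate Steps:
$M{\left(D \right)} = 0$
$M{\left(-5 \right)} + 0 \left(-38\right) = 0 + 0 \left(-38\right) = 0 + 0 = 0$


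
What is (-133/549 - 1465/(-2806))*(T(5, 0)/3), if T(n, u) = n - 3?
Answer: 7067/37881 ≈ 0.18656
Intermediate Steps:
T(n, u) = -3 + n
(-133/549 - 1465/(-2806))*(T(5, 0)/3) = (-133/549 - 1465/(-2806))*((-3 + 5)/3) = (-133*1/549 - 1465*(-1/2806))*(2*(⅓)) = (-133/549 + 1465/2806)*(⅔) = (7067/25254)*(⅔) = 7067/37881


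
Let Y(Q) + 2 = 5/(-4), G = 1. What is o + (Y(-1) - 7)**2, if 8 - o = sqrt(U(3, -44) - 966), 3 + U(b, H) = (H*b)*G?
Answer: 1809/16 - I*sqrt(1101) ≈ 113.06 - 33.181*I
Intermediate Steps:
Y(Q) = -13/4 (Y(Q) = -2 + 5/(-4) = -2 + 5*(-1/4) = -2 - 5/4 = -13/4)
U(b, H) = -3 + H*b (U(b, H) = -3 + (H*b)*1 = -3 + H*b)
o = 8 - I*sqrt(1101) (o = 8 - sqrt((-3 - 44*3) - 966) = 8 - sqrt((-3 - 132) - 966) = 8 - sqrt(-135 - 966) = 8 - sqrt(-1101) = 8 - I*sqrt(1101) ≈ 8.0 - 33.181*I)
o + (Y(-1) - 7)**2 = (8 - I*sqrt(1101)) + (-13/4 - 7)**2 = (8 - I*sqrt(1101)) + (-41/4)**2 = (8 - I*sqrt(1101)) + 1681/16 = 1809/16 - I*sqrt(1101)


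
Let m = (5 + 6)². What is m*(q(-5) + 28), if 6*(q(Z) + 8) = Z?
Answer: 13915/6 ≈ 2319.2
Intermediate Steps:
q(Z) = -8 + Z/6
m = 121 (m = 11² = 121)
m*(q(-5) + 28) = 121*((-8 + (⅙)*(-5)) + 28) = 121*((-8 - ⅚) + 28) = 121*(-53/6 + 28) = 121*(115/6) = 13915/6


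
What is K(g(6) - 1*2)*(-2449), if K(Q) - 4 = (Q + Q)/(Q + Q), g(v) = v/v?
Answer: -12245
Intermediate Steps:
g(v) = 1
K(Q) = 5 (K(Q) = 4 + (Q + Q)/(Q + Q) = 4 + (2*Q)/((2*Q)) = 4 + (2*Q)*(1/(2*Q)) = 4 + 1 = 5)
K(g(6) - 1*2)*(-2449) = 5*(-2449) = -12245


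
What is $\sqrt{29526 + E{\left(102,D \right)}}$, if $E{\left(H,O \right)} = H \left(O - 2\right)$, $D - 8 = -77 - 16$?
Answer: $2 \sqrt{5163} \approx 143.71$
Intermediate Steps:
$D = -85$ ($D = 8 - 93 = -85$)
$E{\left(H,O \right)} = H \left(-2 + O\right)$
$\sqrt{29526 + E{\left(102,D \right)}} = \sqrt{29526 + 102 \left(-2 - 85\right)} = \sqrt{29526 + 102 \left(-87\right)} = \sqrt{29526 - 8874} = \sqrt{20652} = 2 \sqrt{5163}$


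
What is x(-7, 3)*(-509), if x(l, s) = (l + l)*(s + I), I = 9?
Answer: 85512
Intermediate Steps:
x(l, s) = 2*l*(9 + s) (x(l, s) = (l + l)*(s + 9) = (2*l)*(9 + s) = 2*l*(9 + s))
x(-7, 3)*(-509) = (2*(-7)*(9 + 3))*(-509) = (2*(-7)*12)*(-509) = -168*(-509) = 85512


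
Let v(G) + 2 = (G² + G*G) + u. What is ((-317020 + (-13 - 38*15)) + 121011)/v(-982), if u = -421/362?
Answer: -71166304/698169431 ≈ -0.10193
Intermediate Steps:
u = -421/362 (u = -421*1/362 = -421/362 ≈ -1.1630)
v(G) = -1145/362 + 2*G² (v(G) = -2 + ((G² + G*G) - 421/362) = -2 + ((G² + G²) - 421/362) = -2 + (2*G² - 421/362) = -2 + (-421/362 + 2*G²) = -1145/362 + 2*G²)
((-317020 + (-13 - 38*15)) + 121011)/v(-982) = ((-317020 + (-13 - 38*15)) + 121011)/(-1145/362 + 2*(-982)²) = ((-317020 + (-13 - 570)) + 121011)/(-1145/362 + 2*964324) = ((-317020 - 583) + 121011)/(-1145/362 + 1928648) = (-317603 + 121011)/(698169431/362) = -196592*362/698169431 = -71166304/698169431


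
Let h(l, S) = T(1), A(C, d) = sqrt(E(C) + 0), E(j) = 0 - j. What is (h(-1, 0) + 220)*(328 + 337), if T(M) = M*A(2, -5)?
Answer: 146300 + 665*I*sqrt(2) ≈ 1.463e+5 + 940.45*I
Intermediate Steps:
E(j) = -j
A(C, d) = sqrt(-C) (A(C, d) = sqrt(-C + 0) = sqrt(-C))
T(M) = I*M*sqrt(2) (T(M) = M*sqrt(-1*2) = M*sqrt(-2) = M*(I*sqrt(2)) = I*M*sqrt(2))
h(l, S) = I*sqrt(2) (h(l, S) = I*1*sqrt(2) = I*sqrt(2))
(h(-1, 0) + 220)*(328 + 337) = (I*sqrt(2) + 220)*(328 + 337) = (220 + I*sqrt(2))*665 = 146300 + 665*I*sqrt(2)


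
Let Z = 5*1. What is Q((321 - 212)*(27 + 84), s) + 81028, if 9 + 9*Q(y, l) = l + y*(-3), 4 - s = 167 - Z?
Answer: 692788/9 ≈ 76977.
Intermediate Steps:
Z = 5
s = -158 (s = 4 - (167 - 1*5) = 4 - (167 - 5) = 4 - 1*162 = 4 - 162 = -158)
Q(y, l) = -1 - y/3 + l/9 (Q(y, l) = -1 + (l + y*(-3))/9 = -1 + (l - 3*y)/9 = -1 + (-y/3 + l/9) = -1 - y/3 + l/9)
Q((321 - 212)*(27 + 84), s) + 81028 = (-1 - (321 - 212)*(27 + 84)/3 + (⅑)*(-158)) + 81028 = (-1 - 109*111/3 - 158/9) + 81028 = (-1 - ⅓*12099 - 158/9) + 81028 = (-1 - 4033 - 158/9) + 81028 = -36464/9 + 81028 = 692788/9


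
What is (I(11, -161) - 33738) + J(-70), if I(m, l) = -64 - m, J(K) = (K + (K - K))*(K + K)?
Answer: -24013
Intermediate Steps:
J(K) = 2*K² (J(K) = (K + 0)*(2*K) = K*(2*K) = 2*K²)
(I(11, -161) - 33738) + J(-70) = ((-64 - 1*11) - 33738) + 2*(-70)² = ((-64 - 11) - 33738) + 2*4900 = (-75 - 33738) + 9800 = -33813 + 9800 = -24013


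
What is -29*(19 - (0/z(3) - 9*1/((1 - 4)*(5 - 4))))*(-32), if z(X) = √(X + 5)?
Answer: 14848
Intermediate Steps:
z(X) = √(5 + X)
-29*(19 - (0/z(3) - 9*1/((1 - 4)*(5 - 4))))*(-32) = -29*(19 - (0/(√(5 + 3)) - 9*1/((1 - 4)*(5 - 4))))*(-32) = -29*(19 - (0/(√8) - 9/((-3*1))))*(-32) = -29*(19 - (0/((2*√2)) - 9/(-3)))*(-32) = -29*(19 - (0*(√2/4) - 9*(-⅓)))*(-32) = -29*(19 - (0 + 3))*(-32) = -29*(19 - 1*3)*(-32) = -29*(19 - 3)*(-32) = -29*16*(-32) = -464*(-32) = 14848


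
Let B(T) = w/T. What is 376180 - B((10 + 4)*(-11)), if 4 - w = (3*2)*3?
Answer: 4137979/11 ≈ 3.7618e+5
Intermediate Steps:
w = -14 (w = 4 - 3*2*3 = 4 - 6*3 = 4 - 1*18 = 4 - 18 = -14)
B(T) = -14/T
376180 - B((10 + 4)*(-11)) = 376180 - (-14)/((10 + 4)*(-11)) = 376180 - (-14)/(14*(-11)) = 376180 - (-14)/(-154) = 376180 - (-14)*(-1)/154 = 376180 - 1*1/11 = 376180 - 1/11 = 4137979/11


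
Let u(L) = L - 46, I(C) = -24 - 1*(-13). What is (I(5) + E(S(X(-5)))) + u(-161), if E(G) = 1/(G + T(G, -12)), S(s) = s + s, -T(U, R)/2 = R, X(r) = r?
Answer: -3051/14 ≈ -217.93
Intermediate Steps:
I(C) = -11 (I(C) = -24 + 13 = -11)
T(U, R) = -2*R
S(s) = 2*s
E(G) = 1/(24 + G) (E(G) = 1/(G - 2*(-12)) = 1/(G + 24) = 1/(24 + G))
u(L) = -46 + L
(I(5) + E(S(X(-5)))) + u(-161) = (-11 + 1/(24 + 2*(-5))) + (-46 - 161) = (-11 + 1/(24 - 10)) - 207 = (-11 + 1/14) - 207 = -153/14 - 207 = -3051/14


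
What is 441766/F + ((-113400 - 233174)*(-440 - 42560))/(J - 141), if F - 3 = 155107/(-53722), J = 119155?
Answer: 1457400709584364/360552913 ≈ 4.0421e+6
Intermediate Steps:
F = 6059/53722 (F = 3 + 155107/(-53722) = 3 + 155107*(-1/53722) = 3 - 155107/53722 = 6059/53722 ≈ 0.11278)
441766/F + ((-113400 - 233174)*(-440 - 42560))/(J - 141) = 441766/(6059/53722) + ((-113400 - 233174)*(-440 - 42560))/(119155 - 141) = 441766*(53722/6059) - 346574*(-43000)/119014 = 23732553052/6059 + 14902682000*(1/119014) = 23732553052/6059 + 7451341000/59507 = 1457400709584364/360552913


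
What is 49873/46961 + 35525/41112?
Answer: 3718668301/1930660632 ≈ 1.9261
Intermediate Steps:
49873/46961 + 35525/41112 = 3718668301/1930660632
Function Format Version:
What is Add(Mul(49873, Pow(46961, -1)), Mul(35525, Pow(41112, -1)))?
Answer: Rational(3718668301, 1930660632) ≈ 1.9261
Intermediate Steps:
Add(Mul(49873, Pow(46961, -1)), Mul(35525, Pow(41112, -1))) = Add(Mul(49873, Rational(1, 46961)), Mul(35525, Rational(1, 41112))) = Add(Rational(49873, 46961), Rational(35525, 41112)) = Rational(3718668301, 1930660632)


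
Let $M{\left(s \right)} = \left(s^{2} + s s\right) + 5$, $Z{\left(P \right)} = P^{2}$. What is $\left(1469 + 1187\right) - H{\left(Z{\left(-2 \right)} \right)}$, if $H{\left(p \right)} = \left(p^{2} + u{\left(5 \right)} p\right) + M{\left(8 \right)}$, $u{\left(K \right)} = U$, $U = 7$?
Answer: $2479$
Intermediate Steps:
$u{\left(K \right)} = 7$
$M{\left(s \right)} = 5 + 2 s^{2}$ ($M{\left(s \right)} = \left(s^{2} + s^{2}\right) + 5 = 2 s^{2} + 5 = 5 + 2 s^{2}$)
$H{\left(p \right)} = 133 + p^{2} + 7 p$ ($H{\left(p \right)} = \left(p^{2} + 7 p\right) + \left(5 + 2 \cdot 8^{2}\right) = \left(p^{2} + 7 p\right) + \left(5 + 2 \cdot 64\right) = \left(p^{2} + 7 p\right) + \left(5 + 128\right) = \left(p^{2} + 7 p\right) + 133 = 133 + p^{2} + 7 p$)
$\left(1469 + 1187\right) - H{\left(Z{\left(-2 \right)} \right)} = \left(1469 + 1187\right) - \left(133 + \left(\left(-2\right)^{2}\right)^{2} + 7 \left(-2\right)^{2}\right) = 2656 - \left(133 + 4^{2} + 7 \cdot 4\right) = 2656 - \left(133 + 16 + 28\right) = 2656 - 177 = 2479$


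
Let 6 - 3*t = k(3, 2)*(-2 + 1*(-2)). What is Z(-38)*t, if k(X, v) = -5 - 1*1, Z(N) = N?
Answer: 228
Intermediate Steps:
k(X, v) = -6 (k(X, v) = -5 - 1 = -6)
t = -6 (t = 2 - (-2)*(-2 + 1*(-2)) = 2 - (-2)*(-2 - 2) = 2 - (-2)*(-4) = 2 - 1/3*24 = 2 - 8 = -6)
Z(-38)*t = -38*(-6) = 228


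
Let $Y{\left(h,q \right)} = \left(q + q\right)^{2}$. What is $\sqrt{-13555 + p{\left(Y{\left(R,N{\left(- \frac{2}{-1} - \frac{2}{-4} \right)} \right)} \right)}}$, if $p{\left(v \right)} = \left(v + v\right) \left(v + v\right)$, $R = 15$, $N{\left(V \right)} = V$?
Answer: $i \sqrt{11055} \approx 105.14 i$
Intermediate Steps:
$Y{\left(h,q \right)} = 4 q^{2}$ ($Y{\left(h,q \right)} = \left(2 q\right)^{2} = 4 q^{2}$)
$p{\left(v \right)} = 4 v^{2}$ ($p{\left(v \right)} = 2 v 2 v = 4 v^{2}$)
$\sqrt{-13555 + p{\left(Y{\left(R,N{\left(- \frac{2}{-1} - \frac{2}{-4} \right)} \right)} \right)}} = \sqrt{-13555 + 4 \left(4 \left(- \frac{2}{-1} - \frac{2}{-4}\right)^{2}\right)^{2}} = \sqrt{-13555 + 4 \left(4 \left(\left(-2\right) \left(-1\right) - - \frac{1}{2}\right)^{2}\right)^{2}} = \sqrt{-13555 + 4 \left(4 \left(2 + \frac{1}{2}\right)^{2}\right)^{2}} = \sqrt{-13555 + 4 \left(4 \left(\frac{5}{2}\right)^{2}\right)^{2}} = \sqrt{-13555 + 4 \left(4 \cdot \frac{25}{4}\right)^{2}} = \sqrt{-13555 + 4 \cdot 25^{2}} = \sqrt{-13555 + 4 \cdot 625} = \sqrt{-13555 + 2500} = \sqrt{-11055} = i \sqrt{11055}$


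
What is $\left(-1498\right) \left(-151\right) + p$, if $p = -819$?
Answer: $225379$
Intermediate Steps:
$\left(-1498\right) \left(-151\right) + p = \left(-1498\right) \left(-151\right) - 819 = 226198 - 819 = 225379$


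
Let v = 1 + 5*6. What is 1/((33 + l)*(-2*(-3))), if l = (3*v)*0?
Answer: 1/198 ≈ 0.0050505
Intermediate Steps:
v = 31 (v = 1 + 30 = 31)
l = 0 (l = (3*31)*0 = 93*0 = 0)
1/((33 + l)*(-2*(-3))) = 1/((33 + 0)*(-2*(-3))) = 1/(33*6) = 1/198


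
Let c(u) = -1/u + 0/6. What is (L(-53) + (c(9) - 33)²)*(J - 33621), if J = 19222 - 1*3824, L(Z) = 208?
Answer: -1925296396/81 ≈ -2.3769e+7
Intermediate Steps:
c(u) = -1/u (c(u) = -1/u + 0*(⅙) = -1/u + 0 = -1/u)
J = 15398 (J = 19222 - 3824 = 15398)
(L(-53) + (c(9) - 33)²)*(J - 33621) = (208 + (-1/9 - 33)²)*(15398 - 33621) = (208 + (-1*⅑ - 33)²)*(-18223) = (208 + (-⅑ - 33)²)*(-18223) = (208 + (-298/9)²)*(-18223) = (208 + 88804/81)*(-18223) = (105652/81)*(-18223) = -1925296396/81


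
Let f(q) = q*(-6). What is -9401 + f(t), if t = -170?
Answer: -8381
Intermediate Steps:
f(q) = -6*q
-9401 + f(t) = -9401 - 6*(-170) = -9401 + 1020 = -8381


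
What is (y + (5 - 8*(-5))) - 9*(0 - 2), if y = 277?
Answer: 340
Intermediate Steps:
(y + (5 - 8*(-5))) - 9*(0 - 2) = (277 + (5 - 8*(-5))) - 9*(0 - 2) = (277 + (5 + 40)) - 9*(-2) = (277 + 45) + 18 = 322 + 18 = 340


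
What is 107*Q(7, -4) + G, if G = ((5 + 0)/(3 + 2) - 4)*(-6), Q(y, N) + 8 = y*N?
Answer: -3834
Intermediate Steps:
Q(y, N) = -8 + N*y (Q(y, N) = -8 + y*N = -8 + N*y)
G = 18 (G = (5/5 - 4)*(-6) = (5*(1/5) - 4)*(-6) = (1 - 4)*(-6) = -3*(-6) = 18)
107*Q(7, -4) + G = 107*(-8 - 4*7) + 18 = 107*(-8 - 28) + 18 = 107*(-36) + 18 = -3852 + 18 = -3834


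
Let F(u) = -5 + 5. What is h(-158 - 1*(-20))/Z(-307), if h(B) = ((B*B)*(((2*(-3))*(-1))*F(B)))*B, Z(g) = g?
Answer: 0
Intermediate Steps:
F(u) = 0
h(B) = 0 (h(B) = ((B*B)*(((2*(-3))*(-1))*0))*B = (B²*(-6*(-1)*0))*B = (B²*(6*0))*B = (B²*0)*B = 0*B = 0)
h(-158 - 1*(-20))/Z(-307) = 0/(-307) = 0*(-1/307) = 0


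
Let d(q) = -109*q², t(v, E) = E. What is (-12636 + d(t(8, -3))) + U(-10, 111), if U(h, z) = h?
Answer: -13627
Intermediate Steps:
(-12636 + d(t(8, -3))) + U(-10, 111) = (-12636 - 109*(-3)²) - 10 = (-12636 - 109*9) - 10 = (-12636 - 981) - 10 = -13617 - 10 = -13627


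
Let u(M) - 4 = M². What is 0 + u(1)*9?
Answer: 45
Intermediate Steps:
u(M) = 4 + M²
0 + u(1)*9 = 0 + (4 + 1²)*9 = 0 + (4 + 1)*9 = 0 + 5*9 = 0 + 45 = 45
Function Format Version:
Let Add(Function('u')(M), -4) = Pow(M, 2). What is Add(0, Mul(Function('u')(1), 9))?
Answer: 45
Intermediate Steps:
Function('u')(M) = Add(4, Pow(M, 2))
Add(0, Mul(Function('u')(1), 9)) = Add(0, Mul(Add(4, Pow(1, 2)), 9)) = Add(0, Mul(Add(4, 1), 9)) = Add(0, Mul(5, 9)) = Add(0, 45) = 45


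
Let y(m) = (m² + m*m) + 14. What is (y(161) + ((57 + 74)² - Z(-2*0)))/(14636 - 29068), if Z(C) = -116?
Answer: -69133/14432 ≈ -4.7903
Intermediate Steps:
y(m) = 14 + 2*m² (y(m) = (m² + m²) + 14 = 2*m² + 14 = 14 + 2*m²)
(y(161) + ((57 + 74)² - Z(-2*0)))/(14636 - 29068) = ((14 + 2*161²) + ((57 + 74)² - 1*(-116)))/(14636 - 29068) = ((14 + 2*25921) + (131² + 116))/(-14432) = ((14 + 51842) + (17161 + 116))*(-1/14432) = (51856 + 17277)*(-1/14432) = 69133*(-1/14432) = -69133/14432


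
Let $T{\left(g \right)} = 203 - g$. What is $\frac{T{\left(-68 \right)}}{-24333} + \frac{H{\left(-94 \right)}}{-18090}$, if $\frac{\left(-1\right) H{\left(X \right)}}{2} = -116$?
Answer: $- \frac{1757941}{73363995} \approx -0.023962$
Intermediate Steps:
$H{\left(X \right)} = 232$ ($H{\left(X \right)} = \left(-2\right) \left(-116\right) = 232$)
$\frac{T{\left(-68 \right)}}{-24333} + \frac{H{\left(-94 \right)}}{-18090} = \frac{203 - -68}{-24333} + \frac{232}{-18090} = \left(203 + 68\right) \left(- \frac{1}{24333}\right) + 232 \left(- \frac{1}{18090}\right) = 271 \left(- \frac{1}{24333}\right) - \frac{116}{9045} = - \frac{271}{24333} - \frac{116}{9045} = - \frac{1757941}{73363995}$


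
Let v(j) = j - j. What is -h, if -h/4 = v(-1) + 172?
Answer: 688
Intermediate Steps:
v(j) = 0
h = -688 (h = -4*(0 + 172) = -4*172 = -688)
-h = -1*(-688) = 688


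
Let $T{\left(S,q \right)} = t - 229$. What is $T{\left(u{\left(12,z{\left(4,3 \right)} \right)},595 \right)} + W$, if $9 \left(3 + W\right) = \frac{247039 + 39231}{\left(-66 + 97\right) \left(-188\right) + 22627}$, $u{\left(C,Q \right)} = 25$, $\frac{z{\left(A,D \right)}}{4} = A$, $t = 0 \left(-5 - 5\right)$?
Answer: $- \frac{34790042}{151191} \approx -230.11$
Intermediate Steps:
$t = 0$ ($t = 0 \left(-10\right) = 0$)
$z{\left(A,D \right)} = 4 A$
$T{\left(S,q \right)} = -229$ ($T{\left(S,q \right)} = 0 - 229 = -229$)
$W = - \frac{167303}{151191}$ ($W = -3 + \frac{\left(247039 + 39231\right) \frac{1}{\left(-66 + 97\right) \left(-188\right) + 22627}}{9} = -3 + \frac{286270 \frac{1}{31 \left(-188\right) + 22627}}{9} = -3 + \frac{286270 \frac{1}{-5828 + 22627}}{9} = -3 + \frac{286270 \cdot \frac{1}{16799}}{9} = -3 + \frac{1}{9} \cdot \frac{286270}{16799} = -3 + \frac{286270}{151191} = - \frac{167303}{151191} \approx -1.1066$)
$T{\left(u{\left(12,z{\left(4,3 \right)} \right)},595 \right)} + W = -229 - \frac{167303}{151191} = - \frac{34790042}{151191}$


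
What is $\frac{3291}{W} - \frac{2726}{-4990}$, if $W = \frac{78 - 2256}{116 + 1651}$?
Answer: $- \frac{1611771989}{603790} \approx -2669.4$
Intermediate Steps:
$W = - \frac{726}{589}$ ($W = - \frac{2178}{1767} = \left(-2178\right) \frac{1}{1767} = - \frac{726}{589} \approx -1.2326$)
$\frac{3291}{W} - \frac{2726}{-4990} = \frac{3291}{- \frac{726}{589}} - \frac{2726}{-4990} = 3291 \left(- \frac{589}{726}\right) - - \frac{1363}{2495} = - \frac{646133}{242} + \frac{1363}{2495} = - \frac{1611771989}{603790}$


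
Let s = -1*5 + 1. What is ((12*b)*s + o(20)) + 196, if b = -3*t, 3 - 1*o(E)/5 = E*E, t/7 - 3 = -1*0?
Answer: 1235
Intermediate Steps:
s = -4 (s = -5 + 1 = -4)
t = 21 (t = 21 + 7*(-1*0) = 21 + 7*0 = 21 + 0 = 21)
o(E) = 15 - 5*E**2 (o(E) = 15 - 5*E*E = 15 - 5*E**2)
b = -63 (b = -3*21 = -63)
((12*b)*s + o(20)) + 196 = ((12*(-63))*(-4) + (15 - 5*20**2)) + 196 = (-756*(-4) + (15 - 5*400)) + 196 = (3024 + (15 - 2000)) + 196 = (3024 - 1985) + 196 = 1039 + 196 = 1235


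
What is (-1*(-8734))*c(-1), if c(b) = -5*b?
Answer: 43670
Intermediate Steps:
(-1*(-8734))*c(-1) = (-1*(-8734))*(-5*(-1)) = 8734*5 = 43670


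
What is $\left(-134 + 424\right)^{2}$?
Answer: $84100$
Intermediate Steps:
$\left(-134 + 424\right)^{2} = 290^{2} = 84100$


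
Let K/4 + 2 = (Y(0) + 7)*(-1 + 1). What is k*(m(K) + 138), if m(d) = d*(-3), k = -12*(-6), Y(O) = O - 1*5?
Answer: 11664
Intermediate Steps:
Y(O) = -5 + O (Y(O) = O - 5 = -5 + O)
k = 72
K = -8 (K = -8 + 4*(((-5 + 0) + 7)*(-1 + 1)) = -8 + 4*((-5 + 7)*0) = -8 + 4*(2*0) = -8 + 4*0 = -8 + 0 = -8)
m(d) = -3*d
k*(m(K) + 138) = 72*(-3*(-8) + 138) = 72*(24 + 138) = 72*162 = 11664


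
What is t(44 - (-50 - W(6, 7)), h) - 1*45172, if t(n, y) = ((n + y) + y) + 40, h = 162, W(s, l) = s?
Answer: -44708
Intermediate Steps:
t(n, y) = 40 + n + 2*y (t(n, y) = (n + 2*y) + 40 = 40 + n + 2*y)
t(44 - (-50 - W(6, 7)), h) - 1*45172 = (40 + (44 - (-50 - 1*6)) + 2*162) - 1*45172 = (40 + (44 - (-50 - 6)) + 324) - 45172 = (40 + (44 - 1*(-56)) + 324) - 45172 = (40 + (44 + 56) + 324) - 45172 = (40 + 100 + 324) - 45172 = 464 - 45172 = -44708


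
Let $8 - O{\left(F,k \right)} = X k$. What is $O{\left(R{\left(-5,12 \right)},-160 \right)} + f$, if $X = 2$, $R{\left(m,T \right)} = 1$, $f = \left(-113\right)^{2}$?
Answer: $13097$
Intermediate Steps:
$f = 12769$
$O{\left(F,k \right)} = 8 - 2 k$
$O{\left(R{\left(-5,12 \right)},-160 \right)} + f = \left(8 - -320\right) + 12769 = \left(8 + 320\right) + 12769 = 328 + 12769 = 13097$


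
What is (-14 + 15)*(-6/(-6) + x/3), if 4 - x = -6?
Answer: 13/3 ≈ 4.3333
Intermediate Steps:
x = 10 (x = 4 - 1*(-6) = 4 + 6 = 10)
(-14 + 15)*(-6/(-6) + x/3) = (-14 + 15)*(-6/(-6) + 10/3) = 1*(-6*(-1/6) + 10*(1/3)) = 1*(1 + 10/3) = 1*(13/3) = 13/3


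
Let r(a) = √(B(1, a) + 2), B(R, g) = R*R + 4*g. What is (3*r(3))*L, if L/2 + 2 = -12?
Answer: -84*√15 ≈ -325.33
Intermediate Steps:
L = -28 (L = -4 + 2*(-12) = -4 - 24 = -28)
B(R, g) = R² + 4*g
r(a) = √(3 + 4*a) (r(a) = √((1² + 4*a) + 2) = √((1 + 4*a) + 2) = √(3 + 4*a))
(3*r(3))*L = (3*√(3 + 4*3))*(-28) = (3*√(3 + 12))*(-28) = (3*√15)*(-28) = -84*√15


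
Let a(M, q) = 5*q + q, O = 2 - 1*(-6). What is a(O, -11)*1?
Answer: -66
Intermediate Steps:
O = 8 (O = 2 + 6 = 8)
a(M, q) = 6*q
a(O, -11)*1 = (6*(-11))*1 = -66*1 = -66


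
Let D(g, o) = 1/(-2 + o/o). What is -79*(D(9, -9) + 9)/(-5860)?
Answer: 158/1465 ≈ 0.10785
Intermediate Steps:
D(g, o) = -1 (D(g, o) = 1/(-2 + 1) = 1/(-1) = -1)
-79*(D(9, -9) + 9)/(-5860) = -79*(-1 + 9)/(-5860) = -79*8*(-1/5860) = -632*(-1/5860) = 158/1465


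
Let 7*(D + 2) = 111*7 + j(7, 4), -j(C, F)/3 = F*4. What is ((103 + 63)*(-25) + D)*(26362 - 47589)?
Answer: 601467045/7 ≈ 8.5924e+7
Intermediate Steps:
j(C, F) = -12*F (j(C, F) = -3*F*4 = -12*F)
D = 715/7 (D = -2 + (111*7 - 12*4)/7 = -2 + (777 - 48)/7 = -2 + (⅐)*729 = -2 + 729/7 = 715/7 ≈ 102.14)
((103 + 63)*(-25) + D)*(26362 - 47589) = ((103 + 63)*(-25) + 715/7)*(26362 - 47589) = (166*(-25) + 715/7)*(-21227) = (-4150 + 715/7)*(-21227) = -28335/7*(-21227) = 601467045/7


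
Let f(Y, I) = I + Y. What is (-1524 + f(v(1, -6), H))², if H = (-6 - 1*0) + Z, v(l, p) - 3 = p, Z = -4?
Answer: 2362369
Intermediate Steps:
v(l, p) = 3 + p
H = -10 (H = (-6 - 1*0) - 4 = (-6 + 0) - 4 = -6 - 4 = -10)
(-1524 + f(v(1, -6), H))² = (-1524 + (-10 + (3 - 6)))² = (-1524 + (-10 - 3))² = (-1524 - 13)² = (-1537)² = 2362369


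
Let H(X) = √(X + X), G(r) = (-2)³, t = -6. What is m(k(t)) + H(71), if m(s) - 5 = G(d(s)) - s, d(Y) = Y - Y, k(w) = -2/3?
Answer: -7/3 + √142 ≈ 9.5830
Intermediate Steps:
k(w) = -⅔ (k(w) = -2*⅓ = -⅔)
d(Y) = 0
G(r) = -8
m(s) = -3 - s (m(s) = 5 + (-8 - s) = -3 - s)
H(X) = √2*√X (H(X) = √(2*X) = √2*√X)
m(k(t)) + H(71) = (-3 - 1*(-⅔)) + √2*√71 = (-3 + ⅔) + √142 = -7/3 + √142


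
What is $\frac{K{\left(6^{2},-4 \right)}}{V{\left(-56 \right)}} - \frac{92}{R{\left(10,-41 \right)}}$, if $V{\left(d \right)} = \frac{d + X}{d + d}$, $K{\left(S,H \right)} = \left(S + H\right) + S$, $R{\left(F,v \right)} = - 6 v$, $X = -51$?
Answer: $\frac{931846}{13161} \approx 70.804$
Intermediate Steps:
$K{\left(S,H \right)} = H + 2 S$ ($K{\left(S,H \right)} = \left(H + S\right) + S = H + 2 S$)
$V{\left(d \right)} = \frac{-51 + d}{2 d}$ ($V{\left(d \right)} = \frac{d - 51}{d + d} = \frac{-51 + d}{2 d}$)
$\frac{K{\left(6^{2},-4 \right)}}{V{\left(-56 \right)}} - \frac{92}{R{\left(10,-41 \right)}} = \frac{-4 + 2 \cdot 6^{2}}{\frac{1}{2} \frac{1}{-56} \left(-51 - 56\right)} - \frac{92}{\left(-6\right) \left(-41\right)} = \frac{-4 + 2 \cdot 36}{\frac{1}{2} \left(- \frac{1}{56}\right) \left(-107\right)} - \frac{92}{246} = \frac{-4 + 72}{\frac{107}{112}} - \frac{46}{123} = 68 \cdot \frac{112}{107} - \frac{46}{123} = \frac{7616}{107} - \frac{46}{123} = \frac{931846}{13161}$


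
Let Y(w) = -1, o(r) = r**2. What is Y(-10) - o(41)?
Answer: -1682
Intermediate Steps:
Y(-10) - o(41) = -1 - 1*41**2 = -1 - 1*1681 = -1 - 1681 = -1682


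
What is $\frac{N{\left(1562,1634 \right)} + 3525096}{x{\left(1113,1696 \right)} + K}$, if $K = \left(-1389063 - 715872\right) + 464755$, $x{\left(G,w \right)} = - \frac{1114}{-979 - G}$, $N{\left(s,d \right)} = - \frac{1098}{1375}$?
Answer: $- \frac{5069968173492}{2358988119125} \approx -2.1492$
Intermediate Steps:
$N{\left(s,d \right)} = - \frac{1098}{1375}$ ($N{\left(s,d \right)} = \left(-1098\right) \frac{1}{1375} = - \frac{1098}{1375}$)
$K = -1640180$ ($K = -2104935 + 464755 = -1640180$)
$\frac{N{\left(1562,1634 \right)} + 3525096}{x{\left(1113,1696 \right)} + K} = \frac{- \frac{1098}{1375} + 3525096}{\frac{1114}{979 + 1113} - 1640180} = \frac{4847005902}{1375 \left(\frac{1114}{2092} - 1640180\right)} = \frac{4847005902}{1375 \left(1114 \cdot \frac{1}{2092} - 1640180\right)} = \frac{4847005902}{1375 \left(\frac{557}{1046} - 1640180\right)} = \frac{4847005902}{1375 \left(- \frac{1715627723}{1046}\right)} = \frac{4847005902}{1375} \left(- \frac{1046}{1715627723}\right) = - \frac{5069968173492}{2358988119125}$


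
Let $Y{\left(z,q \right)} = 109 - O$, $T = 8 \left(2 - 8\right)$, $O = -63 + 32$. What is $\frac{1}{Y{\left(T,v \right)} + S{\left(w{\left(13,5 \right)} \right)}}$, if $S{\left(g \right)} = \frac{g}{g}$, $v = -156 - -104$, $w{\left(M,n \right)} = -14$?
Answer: $\frac{1}{141} \approx 0.0070922$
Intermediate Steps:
$v = -52$ ($v = -156 + 104 = -52$)
$O = -31$
$T = -48$ ($T = 8 \left(-6\right) = -48$)
$Y{\left(z,q \right)} = 140$ ($Y{\left(z,q \right)} = 109 - -31 = 109 + 31 = 140$)
$S{\left(g \right)} = 1$
$\frac{1}{Y{\left(T,v \right)} + S{\left(w{\left(13,5 \right)} \right)}} = \frac{1}{140 + 1} = \frac{1}{141}$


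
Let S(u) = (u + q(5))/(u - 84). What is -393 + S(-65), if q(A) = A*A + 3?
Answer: -58520/149 ≈ -392.75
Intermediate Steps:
q(A) = 3 + A**2 (q(A) = A**2 + 3 = 3 + A**2)
S(u) = (28 + u)/(-84 + u) (S(u) = (u + (3 + 5**2))/(u - 84) = (u + (3 + 25))/(-84 + u) = (u + 28)/(-84 + u) = (28 + u)/(-84 + u))
-393 + S(-65) = -393 + (28 - 65)/(-84 - 65) = -393 - 37/(-149) = -393 - 1/149*(-37) = -393 + 37/149 = -58520/149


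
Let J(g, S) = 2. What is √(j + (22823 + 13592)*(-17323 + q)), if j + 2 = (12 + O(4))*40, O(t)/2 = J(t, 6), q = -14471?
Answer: 4*I*√72361117 ≈ 34026.0*I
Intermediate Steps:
O(t) = 4 (O(t) = 2*2 = 4)
j = 638 (j = -2 + (12 + 4)*40 = -2 + 16*40 = -2 + 640 = 638)
√(j + (22823 + 13592)*(-17323 + q)) = √(638 + (22823 + 13592)*(-17323 - 14471)) = √(638 + 36415*(-31794)) = √(638 - 1157778510) = √(-1157777872) = 4*I*√72361117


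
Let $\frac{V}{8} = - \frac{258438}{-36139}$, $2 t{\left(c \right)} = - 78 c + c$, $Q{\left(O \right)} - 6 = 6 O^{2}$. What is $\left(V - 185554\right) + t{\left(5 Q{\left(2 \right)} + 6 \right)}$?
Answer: $- \frac{6920719336}{36139} \approx -1.915 \cdot 10^{5}$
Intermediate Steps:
$Q{\left(O \right)} = 6 + 6 O^{2}$
$t{\left(c \right)} = - \frac{77 c}{2}$ ($t{\left(c \right)} = \frac{- 78 c + c}{2} = \frac{\left(-77\right) c}{2} = - \frac{77 c}{2}$)
$V = \frac{2067504}{36139}$ ($V = 8 \left(- \frac{258438}{-36139}\right) = 8 \left(\left(-258438\right) \left(- \frac{1}{36139}\right)\right) = 8 \cdot \frac{258438}{36139} = \frac{2067504}{36139} \approx 57.21$)
$\left(V - 185554\right) + t{\left(5 Q{\left(2 \right)} + 6 \right)} = \left(\frac{2067504}{36139} - 185554\right) - \frac{77 \left(5 \left(6 + 6 \cdot 2^{2}\right) + 6\right)}{2} = - \frac{6703668502}{36139} - \frac{77 \left(5 \left(6 + 6 \cdot 4\right) + 6\right)}{2} = - \frac{6703668502}{36139} - \frac{77 \left(5 \left(6 + 24\right) + 6\right)}{2} = - \frac{6703668502}{36139} - \frac{77 \left(5 \cdot 30 + 6\right)}{2} = - \frac{6703668502}{36139} - \frac{77 \left(150 + 6\right)}{2} = - \frac{6703668502}{36139} - 6006 = - \frac{6920719336}{36139}$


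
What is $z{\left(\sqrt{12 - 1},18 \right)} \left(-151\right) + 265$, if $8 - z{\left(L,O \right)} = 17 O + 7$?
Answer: $46320$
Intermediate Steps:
$z{\left(L,O \right)} = 1 - 17 O$ ($z{\left(L,O \right)} = 8 - \left(17 O + 7\right) = 8 - \left(7 + 17 O\right) = 1 - 17 O$)
$z{\left(\sqrt{12 - 1},18 \right)} \left(-151\right) + 265 = \left(1 - 306\right) \left(-151\right) + 265 = \left(-305\right) \left(-151\right) + 265 = 46055 + 265 = 46320$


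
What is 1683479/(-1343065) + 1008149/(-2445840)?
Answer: -1094305982809/656984419920 ≈ -1.6656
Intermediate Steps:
1683479/(-1343065) + 1008149/(-2445840) = 1683479*(-1/1343065) + 1008149*(-1/2445840) = -1683479/1343065 - 1008149/2445840 = -1094305982809/656984419920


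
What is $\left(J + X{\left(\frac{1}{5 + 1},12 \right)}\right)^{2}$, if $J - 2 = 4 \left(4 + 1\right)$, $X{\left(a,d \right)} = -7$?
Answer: $225$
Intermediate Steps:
$J = 22$ ($J = 2 + 4 \left(4 + 1\right) = 2 + 4 \cdot 5 = 2 + 20 = 22$)
$\left(J + X{\left(\frac{1}{5 + 1},12 \right)}\right)^{2} = \left(22 - 7\right)^{2} = 15^{2} = 225$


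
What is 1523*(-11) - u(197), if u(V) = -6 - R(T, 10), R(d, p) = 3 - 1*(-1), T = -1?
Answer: -16743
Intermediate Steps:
R(d, p) = 4 (R(d, p) = 3 + 1 = 4)
u(V) = -10 (u(V) = -6 - 1*4 = -6 - 4 = -10)
1523*(-11) - u(197) = 1523*(-11) - 1*(-10) = -16753 + 10 = -16743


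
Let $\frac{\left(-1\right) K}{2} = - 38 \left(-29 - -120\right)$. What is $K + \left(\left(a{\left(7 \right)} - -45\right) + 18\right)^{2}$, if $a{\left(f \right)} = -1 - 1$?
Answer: $10637$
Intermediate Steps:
$a{\left(f \right)} = -2$ ($a{\left(f \right)} = -1 - 1 = -2$)
$K = 6916$ ($K = - 2 \left(- 38 \left(-29 - -120\right)\right) = - 2 \left(- 38 \left(-29 + 120\right)\right) = - 2 \left(\left(-38\right) 91\right) = \left(-2\right) \left(-3458\right) = 6916$)
$K + \left(\left(a{\left(7 \right)} - -45\right) + 18\right)^{2} = 6916 + \left(\left(-2 - -45\right) + 18\right)^{2} = 6916 + \left(\left(-2 + 45\right) + 18\right)^{2} = 6916 + \left(43 + 18\right)^{2} = 6916 + 61^{2} = 6916 + 3721 = 10637$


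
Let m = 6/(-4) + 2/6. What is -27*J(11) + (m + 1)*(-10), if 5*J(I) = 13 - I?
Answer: -137/15 ≈ -9.1333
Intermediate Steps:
m = -7/6 (m = 6*(-¼) + 2*(⅙) = -3/2 + ⅓ = -7/6 ≈ -1.1667)
J(I) = 13/5 - I/5 (J(I) = (13 - I)/5 = 13/5 - I/5)
-27*J(11) + (m + 1)*(-10) = -27*(13/5 - ⅕*11) + (-7/6 + 1)*(-10) = -27*(13/5 - 11/5) - ⅙*(-10) = -27*⅖ + 5/3 = -54/5 + 5/3 = -137/15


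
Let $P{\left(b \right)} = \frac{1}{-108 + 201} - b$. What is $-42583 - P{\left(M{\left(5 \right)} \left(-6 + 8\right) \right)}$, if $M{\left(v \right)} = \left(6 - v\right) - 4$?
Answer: $- \frac{3960778}{93} \approx -42589.0$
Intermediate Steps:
$M{\left(v \right)} = 2 - v$ ($M{\left(v \right)} = \left(6 - v\right) - 4 = 2 - v$)
$P{\left(b \right)} = \frac{1}{93} - b$
$-42583 - P{\left(M{\left(5 \right)} \left(-6 + 8\right) \right)} = -42583 - \left(\frac{1}{93} - \left(2 - 5\right) \left(-6 + 8\right)\right) = -42583 - \left(\frac{1}{93} - \left(2 - 5\right) 2\right) = -42583 - \left(\frac{1}{93} - \left(-3\right) 2\right) = -42583 - \left(\frac{1}{93} - -6\right) = -42583 - \left(\frac{1}{93} + 6\right) = -42583 - \frac{559}{93} = - \frac{3960778}{93}$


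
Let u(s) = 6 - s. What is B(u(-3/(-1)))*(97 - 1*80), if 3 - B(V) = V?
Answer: 0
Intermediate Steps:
B(V) = 3 - V
B(u(-3/(-1)))*(97 - 1*80) = (3 - (6 - (-3)/(-1)))*(97 - 1*80) = (3 - (6 - (-3)*(-1)))*(97 - 80) = (3 - (6 - 1*3))*17 = (3 - (6 - 3))*17 = (3 - 1*3)*17 = (3 - 3)*17 = 0*17 = 0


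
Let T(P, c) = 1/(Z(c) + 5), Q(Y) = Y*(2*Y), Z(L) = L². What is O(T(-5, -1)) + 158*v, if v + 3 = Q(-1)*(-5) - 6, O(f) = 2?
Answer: -3000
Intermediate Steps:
Q(Y) = 2*Y²
T(P, c) = 1/(5 + c²) (T(P, c) = 1/(c² + 5) = 1/(5 + c²))
v = -19 (v = -3 + ((2*(-1)²)*(-5) - 6) = -3 + ((2*1)*(-5) - 6) = -3 + (2*(-5) - 6) = -3 + (-10 - 6) = -3 - 16 = -19)
O(T(-5, -1)) + 158*v = 2 + 158*(-19) = 2 - 3002 = -3000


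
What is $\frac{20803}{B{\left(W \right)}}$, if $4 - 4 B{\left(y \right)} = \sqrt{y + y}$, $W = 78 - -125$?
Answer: $- \frac{166424}{195} - \frac{41606 \sqrt{406}}{195} \approx -5152.6$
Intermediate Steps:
$W = 203$ ($W = 78 + 125 = 203$)
$B{\left(y \right)} = 1 - \frac{\sqrt{2} \sqrt{y}}{4}$ ($B{\left(y \right)} = 1 - \frac{\sqrt{y + y}}{4} = 1 - \frac{\sqrt{2 y}}{4} = 1 - \frac{\sqrt{2} \sqrt{y}}{4}$)
$\frac{20803}{B{\left(W \right)}} = \frac{20803}{1 - \frac{\sqrt{2} \sqrt{203}}{4}} = \frac{20803}{1 - \frac{\sqrt{406}}{4}}$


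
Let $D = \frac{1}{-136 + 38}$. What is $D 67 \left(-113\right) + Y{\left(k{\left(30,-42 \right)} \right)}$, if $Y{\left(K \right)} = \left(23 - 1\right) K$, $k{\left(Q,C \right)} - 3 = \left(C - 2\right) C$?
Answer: $\frac{3998327}{98} \approx 40799.0$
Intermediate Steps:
$k{\left(Q,C \right)} = 3 + C \left(-2 + C\right)$ ($k{\left(Q,C \right)} = 3 + \left(C - 2\right) C = 3 + \left(-2 + C\right) C = 3 + C \left(-2 + C\right)$)
$Y{\left(K \right)} = 22 K$
$D = - \frac{1}{98}$ ($D = \frac{1}{-98} = - \frac{1}{98} \approx -0.010204$)
$D 67 \left(-113\right) + Y{\left(k{\left(30,-42 \right)} \right)} = \left(- \frac{1}{98}\right) 67 \left(-113\right) + 22 \left(3 + \left(-42\right)^{2} - -84\right) = \left(- \frac{67}{98}\right) \left(-113\right) + 22 \left(3 + 1764 + 84\right) = \frac{7571}{98} + 22 \cdot 1851 = \frac{7571}{98} + 40722 = \frac{3998327}{98}$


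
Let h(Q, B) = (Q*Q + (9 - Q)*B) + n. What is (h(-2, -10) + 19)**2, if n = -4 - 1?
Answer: 8464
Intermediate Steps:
n = -5
h(Q, B) = -5 + Q**2 + B*(9 - Q) (h(Q, B) = (Q*Q + (9 - Q)*B) - 5 = (Q**2 + B*(9 - Q)) - 5 = -5 + Q**2 + B*(9 - Q))
(h(-2, -10) + 19)**2 = ((-5 + (-2)**2 + 9*(-10) - 1*(-10)*(-2)) + 19)**2 = ((-5 + 4 - 90 - 20) + 19)**2 = (-111 + 19)**2 = (-92)**2 = 8464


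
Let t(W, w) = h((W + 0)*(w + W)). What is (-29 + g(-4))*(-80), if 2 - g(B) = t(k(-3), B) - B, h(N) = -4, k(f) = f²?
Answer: 2160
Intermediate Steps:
t(W, w) = -4
g(B) = 6 + B (g(B) = 2 - (-4 - B) = 2 + (4 + B) = 6 + B)
(-29 + g(-4))*(-80) = (-29 + (6 - 4))*(-80) = (-29 + 2)*(-80) = -27*(-80) = 2160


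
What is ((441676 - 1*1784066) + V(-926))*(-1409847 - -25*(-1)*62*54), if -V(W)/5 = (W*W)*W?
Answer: -5927546752575030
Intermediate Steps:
V(W) = -5*W**3 (V(W) = -5*W*W*W = -5*W**2*W = -5*W**3)
((441676 - 1*1784066) + V(-926))*(-1409847 - -25*(-1)*62*54) = ((441676 - 1*1784066) - 5*(-926)**3)*(-1409847 - -25*(-1)*62*54) = ((441676 - 1784066) - 5*(-794022776))*(-1409847 - 25*62*54) = (-1342390 + 3970113880)*(-1409847 - 1550*54) = 3968771490*(-1409847 - 1*83700) = 3968771490*(-1409847 - 83700) = 3968771490*(-1493547) = -5927546752575030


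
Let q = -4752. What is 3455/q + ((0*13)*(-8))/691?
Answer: -3455/4752 ≈ -0.72706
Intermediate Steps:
3455/q + ((0*13)*(-8))/691 = 3455/(-4752) + ((0*13)*(-8))/691 = 3455*(-1/4752) + (0*(-8))*(1/691) = -3455/4752 + 0*(1/691) = -3455/4752 + 0 = -3455/4752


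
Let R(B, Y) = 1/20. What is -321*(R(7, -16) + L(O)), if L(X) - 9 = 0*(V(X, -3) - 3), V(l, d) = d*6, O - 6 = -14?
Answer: -58101/20 ≈ -2905.1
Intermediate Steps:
O = -8 (O = 6 - 14 = -8)
V(l, d) = 6*d
R(B, Y) = 1/20
L(X) = 9 (L(X) = 9 + 0*(6*(-3) - 3) = 9 + 0*(-18 - 3) = 9 + 0*(-21) = 9 + 0 = 9)
-321*(R(7, -16) + L(O)) = -321*(1/20 + 9) = -321*181/20 = -58101/20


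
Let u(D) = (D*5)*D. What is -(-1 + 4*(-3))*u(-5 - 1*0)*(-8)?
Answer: -13000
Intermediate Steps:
u(D) = 5*D² (u(D) = (5*D)*D = 5*D²)
-(-1 + 4*(-3))*u(-5 - 1*0)*(-8) = -(-1 + 4*(-3))*(5*(-5 - 1*0)²)*(-8) = -(-1 - 12)*(5*(-5 + 0)²)*(-8) = -(-65*(-5)²)*(-8) = -(-65*25)*(-8) = -(-13*125)*(-8) = -(-1625)*(-8) = -1*13000 = -13000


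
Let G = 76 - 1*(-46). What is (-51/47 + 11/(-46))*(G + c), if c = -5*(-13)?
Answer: -535381/2162 ≈ -247.63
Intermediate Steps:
c = 65
G = 122 (G = 76 + 46 = 122)
(-51/47 + 11/(-46))*(G + c) = (-51/47 + 11/(-46))*(122 + 65) = (-51*1/47 + 11*(-1/46))*187 = (-51/47 - 11/46)*187 = -2863/2162*187 = -535381/2162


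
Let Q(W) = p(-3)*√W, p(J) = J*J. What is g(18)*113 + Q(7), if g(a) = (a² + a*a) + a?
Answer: 75258 + 9*√7 ≈ 75282.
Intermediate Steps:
p(J) = J²
g(a) = a + 2*a² (g(a) = (a² + a²) + a = 2*a² + a = a + 2*a²)
Q(W) = 9*√W (Q(W) = (-3)²*√W = 9*√W)
g(18)*113 + Q(7) = (18*(1 + 2*18))*113 + 9*√7 = (18*(1 + 36))*113 + 9*√7 = (18*37)*113 + 9*√7 = 666*113 + 9*√7 = 75258 + 9*√7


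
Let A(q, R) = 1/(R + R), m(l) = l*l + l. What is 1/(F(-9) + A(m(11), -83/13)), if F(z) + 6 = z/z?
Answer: -166/843 ≈ -0.19692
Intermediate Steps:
m(l) = l + l**2 (m(l) = l**2 + l = l + l**2)
F(z) = -5 (F(z) = -6 + z/z = -6 + 1 = -5)
A(q, R) = 1/(2*R)
1/(F(-9) + A(m(11), -83/13)) = 1/(-5 + 1/(2*((-83/13)))) = 1/(-5 + 1/(2*((-83*1/13)))) = 1/(-5 + 1/(2*(-83/13))) = 1/(-5 + (1/2)*(-13/83)) = 1/(-5 - 13/166) = 1/(-843/166) = -166/843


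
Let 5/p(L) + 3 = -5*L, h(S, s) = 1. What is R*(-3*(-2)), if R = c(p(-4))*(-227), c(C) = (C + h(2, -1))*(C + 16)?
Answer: -8300028/289 ≈ -28720.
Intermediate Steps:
p(L) = 5/(-3 - 5*L)
c(C) = (1 + C)*(16 + C) (c(C) = (C + 1)*(C + 16) = (1 + C)*(16 + C))
R = -1383338/289 (R = (16 + (-5/(3 + 5*(-4)))² + 17*(-5/(3 + 5*(-4))))*(-227) = (16 + (-5/(3 - 20))² + 17*(-5/(3 - 20)))*(-227) = (16 + (-5/(-17))² + 17*(-5/(-17)))*(-227) = (16 + (-5*(-1/17))² + 17*(-5*(-1/17)))*(-227) = (16 + (5/17)² + 17*(5/17))*(-227) = (16 + 25/289 + 5)*(-227) = (6094/289)*(-227) = -1383338/289 ≈ -4786.6)
R*(-3*(-2)) = -(-4150014)*(-2)/289 = -1383338/289*6 = -8300028/289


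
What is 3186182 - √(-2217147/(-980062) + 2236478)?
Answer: 3186182 - √2148187429545104546/980062 ≈ 3.1847e+6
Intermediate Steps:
3186182 - √(-2217147/(-980062) + 2236478) = 3186182 - √(-2217147*(-1/980062) + 2236478) = 3186182 - √(2217147/980062 + 2236478) = 3186182 - √(2191889318783/980062) = 3186182 - √2148187429545104546/980062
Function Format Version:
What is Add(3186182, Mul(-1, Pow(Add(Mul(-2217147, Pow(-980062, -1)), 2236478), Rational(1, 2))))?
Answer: Add(3186182, Mul(Rational(-1, 980062), Pow(2148187429545104546, Rational(1, 2)))) ≈ 3.1847e+6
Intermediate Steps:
Add(3186182, Mul(-1, Pow(Add(Mul(-2217147, Pow(-980062, -1)), 2236478), Rational(1, 2)))) = Add(3186182, Mul(-1, Pow(Add(Mul(-2217147, Rational(-1, 980062)), 2236478), Rational(1, 2)))) = Add(3186182, Mul(-1, Pow(Add(Rational(2217147, 980062), 2236478), Rational(1, 2)))) = Add(3186182, Mul(-1, Pow(Rational(2191889318783, 980062), Rational(1, 2)))) = Add(3186182, Mul(-1, Mul(Rational(1, 980062), Pow(2148187429545104546, Rational(1, 2))))) = Add(3186182, Mul(Rational(-1, 980062), Pow(2148187429545104546, Rational(1, 2))))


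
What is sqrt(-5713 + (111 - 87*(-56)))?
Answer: I*sqrt(730) ≈ 27.019*I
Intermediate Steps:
sqrt(-5713 + (111 - 87*(-56))) = sqrt(-5713 + (111 + 4872)) = sqrt(-5713 + 4983) = sqrt(-730) = I*sqrt(730)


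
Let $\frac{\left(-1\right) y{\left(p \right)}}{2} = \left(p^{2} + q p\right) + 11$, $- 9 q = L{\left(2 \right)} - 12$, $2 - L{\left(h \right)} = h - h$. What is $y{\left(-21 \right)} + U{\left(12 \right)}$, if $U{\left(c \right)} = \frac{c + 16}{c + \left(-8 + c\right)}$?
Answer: $- \frac{10267}{12} \approx -855.58$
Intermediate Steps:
$L{\left(h \right)} = 2$ ($L{\left(h \right)} = 2 - \left(h - h\right) = 2 - 0 = 2 + 0 = 2$)
$q = \frac{10}{9}$ ($q = - \frac{2 - 12}{9} = \left(- \frac{1}{9}\right) \left(-10\right) = \frac{10}{9} \approx 1.1111$)
$U{\left(c \right)} = \frac{16 + c}{-8 + 2 c}$
$y{\left(p \right)} = -22 - 2 p^{2} - \frac{20 p}{9}$ ($y{\left(p \right)} = - 2 \left(\left(p^{2} + \frac{10 p}{9}\right) + 11\right) = - 2 \left(11 + p^{2} + \frac{10 p}{9}\right) = -22 - 2 p^{2} - \frac{20 p}{9}$)
$y{\left(-21 \right)} + U{\left(12 \right)} = \left(-22 - 2 \left(-21\right)^{2} - - \frac{140}{3}\right) + \frac{16 + 12}{2 \left(-4 + 12\right)} = \left(-22 - 882 + \frac{140}{3}\right) + \frac{1}{2} \cdot \frac{1}{8} \cdot 28 = - \frac{2572}{3} + \frac{7}{4} = - \frac{10267}{12}$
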